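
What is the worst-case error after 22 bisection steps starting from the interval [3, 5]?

Bisection error bound: |error| ≤ (b-a)/2^n
|error| ≤ (5 - 3)/2^22 = 2/2^22
|error| ≤ 0.0000004768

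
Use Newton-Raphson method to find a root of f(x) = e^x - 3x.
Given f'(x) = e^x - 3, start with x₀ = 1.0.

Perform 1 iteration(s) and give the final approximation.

f(x) = e^x - 3x
f'(x) = e^x - 3
x₀ = 1.0

Newton-Raphson formula: x_{n+1} = x_n - f(x_n)/f'(x_n)

Iteration 1:
  f(1.000000) = -0.281718
  f'(1.000000) = -0.281718
  x_1 = 1.000000 - (-0.281718)/(-0.281718) = 0.000000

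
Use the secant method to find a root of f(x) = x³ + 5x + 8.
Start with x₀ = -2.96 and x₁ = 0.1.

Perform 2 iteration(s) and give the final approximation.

f(x) = x³ + 5x + 8
x₀ = -2.96, x₁ = 0.1

Secant formula: x_{n+1} = x_n - f(x_n)(x_n - x_{n-1})/(f(x_n) - f(x_{n-1}))

Iteration 1:
  f(-2.960000) = -32.734336
  f(0.100000) = 8.501000
  x_2 = 0.100000 - 8.501000×(0.100000 - (-2.960000))/(8.501000 - (-32.734336))
       = -0.530844
Iteration 2:
  f(0.100000) = 8.501000
  f(-0.530844) = 5.196191
  x_3 = -0.530844 - 5.196191×(-0.530844 - 0.100000)/(5.196191 - 8.501000)
       = -1.522727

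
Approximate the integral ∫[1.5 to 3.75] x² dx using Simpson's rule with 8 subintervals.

f(x) = x²
a = 1.5, b = 3.75, n = 8
h = (b - a)/n = 0.281250

Simpson's rule: (h/3)[f(x₀) + 4f(x₁) + 2f(x₂) + ... + f(xₙ)]

x_0 = 1.5000, f(x_0) = 2.250000, coefficient = 1
x_1 = 1.7812, f(x_1) = 3.172852, coefficient = 4
x_2 = 2.0625, f(x_2) = 4.253906, coefficient = 2
x_3 = 2.3438, f(x_3) = 5.493164, coefficient = 4
x_4 = 2.6250, f(x_4) = 6.890625, coefficient = 2
x_5 = 2.9062, f(x_5) = 8.446289, coefficient = 4
x_6 = 3.1875, f(x_6) = 10.160156, coefficient = 2
x_7 = 3.4688, f(x_7) = 12.032227, coefficient = 4
x_8 = 3.7500, f(x_8) = 14.062500, coefficient = 1

I ≈ (0.281250/3) × 175.500000 = 16.453125
Exact value: 16.453125
Error: 0.000000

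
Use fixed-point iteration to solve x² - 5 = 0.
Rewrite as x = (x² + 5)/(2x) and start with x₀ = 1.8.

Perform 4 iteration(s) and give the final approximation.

Equation: x² - 5 = 0
Fixed-point form: x = (x² + 5)/(2x)
x₀ = 1.8

x_1 = g(1.800000) = 2.288889
x_2 = g(2.288889) = 2.236677
x_3 = g(2.236677) = 2.236068
x_4 = g(2.236068) = 2.236068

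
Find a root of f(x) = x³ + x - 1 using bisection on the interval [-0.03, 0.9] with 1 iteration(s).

f(x) = x³ + x - 1
Initial interval: [-0.03, 0.9]

Iteration 1:
  c_1 = (-0.030000 + 0.900000)/2 = 0.435000
  f(c_1) = f(0.435000) = -0.482687
  f(a) × f(c) ≥ 0, new interval: [0.435000, 0.900000]

After 1 iteration(s), the approximation is c_1 = 0.435000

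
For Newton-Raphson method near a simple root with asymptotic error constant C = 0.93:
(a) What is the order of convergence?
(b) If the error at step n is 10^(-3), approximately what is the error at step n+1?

(a) Newton-Raphson has quadratic (order 2) convergence near simple roots.
    This means |e_{n+1}| ≈ C|e_n|².

(b) With |e_n| = 10^(-3) and C = 0.93:
    |e_{n+1}| ≈ 0.93 × (10^(-3))² = 0.93 × 10^(-6)

(a) 2 (quadratic); (b) |e_{n+1}| ≈ 9.300e-07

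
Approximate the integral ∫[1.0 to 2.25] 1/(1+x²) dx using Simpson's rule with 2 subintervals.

f(x) = 1/(1+x²)
a = 1.0, b = 2.25, n = 2
h = (b - a)/n = 0.625000

Simpson's rule: (h/3)[f(x₀) + 4f(x₁) + 2f(x₂) + ... + f(xₙ)]

x_0 = 1.0000, f(x_0) = 0.500000, coefficient = 1
x_1 = 1.6250, f(x_1) = 0.274678, coefficient = 4
x_2 = 2.2500, f(x_2) = 0.164948, coefficient = 1

I ≈ (0.625000/3) × 1.763661 = 0.367429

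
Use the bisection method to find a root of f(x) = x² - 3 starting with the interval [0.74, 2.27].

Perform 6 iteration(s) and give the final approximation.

f(x) = x² - 3
Initial interval: [0.74, 2.27]

Iteration 1:
  c_1 = (0.740000 + 2.270000)/2 = 1.505000
  f(c_1) = f(1.505000) = -0.734975
  f(a) × f(c) ≥ 0, new interval: [1.505000, 2.270000]
Iteration 2:
  c_2 = (1.505000 + 2.270000)/2 = 1.887500
  f(c_2) = f(1.887500) = 0.562656
  f(a) × f(c) < 0, new interval: [1.505000, 1.887500]
Iteration 3:
  c_3 = (1.505000 + 1.887500)/2 = 1.696250
  f(c_3) = f(1.696250) = -0.122736
  f(a) × f(c) ≥ 0, new interval: [1.696250, 1.887500]
Iteration 4:
  c_4 = (1.696250 + 1.887500)/2 = 1.791875
  f(c_4) = f(1.791875) = 0.210816
  f(a) × f(c) < 0, new interval: [1.696250, 1.791875]
Iteration 5:
  c_5 = (1.696250 + 1.791875)/2 = 1.744063
  f(c_5) = f(1.744063) = 0.041754
  f(a) × f(c) < 0, new interval: [1.696250, 1.744063]
Iteration 6:
  c_6 = (1.696250 + 1.744063)/2 = 1.720156
  f(c_6) = f(1.720156) = -0.041062
  f(a) × f(c) ≥ 0, new interval: [1.720156, 1.744063]

After 6 iteration(s), the approximation is c_6 = 1.720156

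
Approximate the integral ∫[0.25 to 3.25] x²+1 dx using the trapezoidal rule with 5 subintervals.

f(x) = x²+1
a = 0.25, b = 3.25, n = 5
h = (b - a)/n = 0.600000

Trapezoidal rule: (h/2)[f(x₀) + 2f(x₁) + 2f(x₂) + ... + f(xₙ)]

x_0 = 0.2500, f(x_0) = 1.062500, coefficient = 1
x_1 = 0.8500, f(x_1) = 1.722500, coefficient = 2
x_2 = 1.4500, f(x_2) = 3.102500, coefficient = 2
x_3 = 2.0500, f(x_3) = 5.202500, coefficient = 2
x_4 = 2.6500, f(x_4) = 8.022500, coefficient = 2
x_5 = 3.2500, f(x_5) = 11.562500, coefficient = 1

I ≈ (0.600000/2) × 48.725000 = 14.617500
Exact value: 14.437500
Error: 0.180000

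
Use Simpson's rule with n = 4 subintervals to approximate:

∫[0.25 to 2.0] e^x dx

f(x) = e^x
a = 0.25, b = 2.0, n = 4
h = (b - a)/n = 0.437500

Simpson's rule: (h/3)[f(x₀) + 4f(x₁) + 2f(x₂) + ... + f(xₙ)]

x_0 = 0.2500, f(x_0) = 1.284025, coefficient = 1
x_1 = 0.6875, f(x_1) = 1.988737, coefficient = 4
x_2 = 1.1250, f(x_2) = 3.080217, coefficient = 2
x_3 = 1.5625, f(x_3) = 4.770733, coefficient = 4
x_4 = 2.0000, f(x_4) = 7.389056, coefficient = 1

I ≈ (0.437500/3) × 41.871398 = 6.106246
Exact value: 6.105031
Error: 0.001215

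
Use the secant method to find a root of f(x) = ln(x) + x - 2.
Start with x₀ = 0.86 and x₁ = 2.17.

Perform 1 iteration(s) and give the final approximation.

f(x) = ln(x) + x - 2
x₀ = 0.86, x₁ = 2.17

Secant formula: x_{n+1} = x_n - f(x_n)(x_n - x_{n-1})/(f(x_n) - f(x_{n-1}))

Iteration 1:
  f(0.860000) = -1.290823
  f(2.170000) = 0.944727
  x_2 = 2.170000 - 0.944727×(2.170000 - 0.860000)/(0.944727 - (-1.290823))
       = 1.616404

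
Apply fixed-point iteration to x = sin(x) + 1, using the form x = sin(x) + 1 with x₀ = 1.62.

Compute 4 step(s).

Equation: x = sin(x) + 1
Fixed-point form: x = sin(x) + 1
x₀ = 1.62

x_1 = g(1.620000) = 1.998790
x_2 = g(1.998790) = 1.909800
x_3 = g(1.909800) = 1.943086
x_4 = g(1.943086) = 1.931497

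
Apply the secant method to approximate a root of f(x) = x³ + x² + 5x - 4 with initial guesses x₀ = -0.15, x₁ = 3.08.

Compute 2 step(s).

f(x) = x³ + x² + 5x - 4
x₀ = -0.15, x₁ = 3.08

Secant formula: x_{n+1} = x_n - f(x_n)(x_n - x_{n-1})/(f(x_n) - f(x_{n-1}))

Iteration 1:
  f(-0.150000) = -4.730875
  f(3.080000) = 50.104512
  x_2 = 3.080000 - 50.104512×(3.080000 - (-0.150000))/(50.104512 - (-4.730875))
       = 0.128665
Iteration 2:
  f(3.080000) = 50.104512
  f(0.128665) = -3.337988
  x_3 = 0.128665 - (-3.337988)×(0.128665 - 3.080000)/(-3.337988 - 50.104512)
       = 0.313004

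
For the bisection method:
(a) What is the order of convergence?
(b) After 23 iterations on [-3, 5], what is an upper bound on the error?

(a) Bisection has linear (order 1) convergence; the error is halved each step.

(b) Error bound = (b-a)/2^n = (5 - (-3))/2^{23}
    = 8/2^{23}

(a) 1 (linear); (b) error ≤ 9.54e-07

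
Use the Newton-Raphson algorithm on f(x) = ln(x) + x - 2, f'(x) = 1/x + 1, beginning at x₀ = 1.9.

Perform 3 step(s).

f(x) = ln(x) + x - 2
f'(x) = 1/x + 1
x₀ = 1.9

Newton-Raphson formula: x_{n+1} = x_n - f(x_n)/f'(x_n)

Iteration 1:
  f(1.900000) = 0.541854
  f'(1.900000) = 1.526316
  x_1 = 1.900000 - 0.541854/1.526316 = 1.544992
Iteration 2:
  f(1.544992) = -0.019989
  f'(1.544992) = 1.647252
  x_2 = 1.544992 - (-0.019989)/1.647252 = 1.557127
Iteration 3:
  f(1.557127) = -0.000031
  f'(1.557127) = 1.642208
  x_3 = 1.557127 - (-0.000031)/1.642208 = 1.557146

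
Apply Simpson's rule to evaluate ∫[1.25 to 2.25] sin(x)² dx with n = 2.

f(x) = sin(x)²
a = 1.25, b = 2.25, n = 2
h = (b - a)/n = 0.500000

Simpson's rule: (h/3)[f(x₀) + 4f(x₁) + 2f(x₂) + ... + f(xₙ)]

x_0 = 1.2500, f(x_0) = 0.900572, coefficient = 1
x_1 = 1.7500, f(x_1) = 0.968228, coefficient = 4
x_2 = 2.2500, f(x_2) = 0.605398, coefficient = 1

I ≈ (0.500000/3) × 5.378883 = 0.896481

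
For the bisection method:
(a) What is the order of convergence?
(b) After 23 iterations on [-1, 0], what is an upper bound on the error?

(a) Bisection has linear (order 1) convergence; the error is halved each step.

(b) Error bound = (b-a)/2^n = (0 - (-1))/2^{23}
    = 1/2^{23}

(a) 1 (linear); (b) error ≤ 1.19e-07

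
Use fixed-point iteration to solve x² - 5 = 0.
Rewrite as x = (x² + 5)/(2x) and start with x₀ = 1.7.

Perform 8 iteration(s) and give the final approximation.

Equation: x² - 5 = 0
Fixed-point form: x = (x² + 5)/(2x)
x₀ = 1.7

x_1 = g(1.700000) = 2.320588
x_2 = g(2.320588) = 2.237607
x_3 = g(2.237607) = 2.236069
x_4 = g(2.236069) = 2.236068
x_5 = g(2.236068) = 2.236068
x_6 = g(2.236068) = 2.236068
x_7 = g(2.236068) = 2.236068
x_8 = g(2.236068) = 2.236068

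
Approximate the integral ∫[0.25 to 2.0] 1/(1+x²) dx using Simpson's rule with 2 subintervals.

f(x) = 1/(1+x²)
a = 0.25, b = 2.0, n = 2
h = (b - a)/n = 0.875000

Simpson's rule: (h/3)[f(x₀) + 4f(x₁) + 2f(x₂) + ... + f(xₙ)]

x_0 = 0.2500, f(x_0) = 0.941176, coefficient = 1
x_1 = 1.1250, f(x_1) = 0.441379, coefficient = 4
x_2 = 2.0000, f(x_2) = 0.200000, coefficient = 1

I ≈ (0.875000/3) × 2.906694 = 0.847786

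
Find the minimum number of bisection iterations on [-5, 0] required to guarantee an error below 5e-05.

We need (b-a)/2^n ≤ 5e-05
(0 - (-5))/2^n ≤ 5e-05
5/2^n ≤ 5e-05
2^n ≥ 100000
n ≥ log₂(100000) = 16.61
n ≥ 17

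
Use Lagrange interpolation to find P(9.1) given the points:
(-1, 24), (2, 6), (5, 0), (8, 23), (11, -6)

Lagrange interpolation formula:
P(x) = Σ yᵢ × Lᵢ(x)
where Lᵢ(x) = Π_{j≠i} (x - xⱼ)/(xᵢ - xⱼ)

L_0(9.1) = (9.1 - 2)/(-1 - 2) × (9.1 - 5)/(-1 - 5) × (9.1 - 8)/(-1 - 8) × (9.1 - 11)/(-1 - 11) = -0.031296
L_1(9.1) = (9.1 - (-1))/(2 - (-1)) × (9.1 - 5)/(2 - 5) × (9.1 - 8)/(2 - 8) × (9.1 - 11)/(2 - 11) = 0.178080
L_2(9.1) = (9.1 - (-1))/(5 - (-1)) × (9.1 - 2)/(5 - 2) × (9.1 - 8)/(5 - 8) × (9.1 - 11)/(5 - 11) = -0.462574
L_3(9.1) = (9.1 - (-1))/(8 - (-1)) × (9.1 - 2)/(8 - 2) × (9.1 - 5)/(8 - 5) × (9.1 - 11)/(8 - 11) = 1.149426
L_4(9.1) = (9.1 - (-1))/(11 - (-1)) × (9.1 - 2)/(11 - 2) × (9.1 - 5)/(11 - 5) × (9.1 - 8)/(11 - 8) = 0.166364

P(9.1) = 24×L_0(9.1) + 6×L_1(9.1) + 0×L_2(9.1) + 23×L_3(9.1) + (-6)×L_4(9.1)
P(9.1) = 25.755976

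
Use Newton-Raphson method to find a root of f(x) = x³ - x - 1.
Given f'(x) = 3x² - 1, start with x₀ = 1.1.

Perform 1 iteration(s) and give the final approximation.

f(x) = x³ - x - 1
f'(x) = 3x² - 1
x₀ = 1.1

Newton-Raphson formula: x_{n+1} = x_n - f(x_n)/f'(x_n)

Iteration 1:
  f(1.100000) = -0.769000
  f'(1.100000) = 2.630000
  x_1 = 1.100000 - (-0.769000)/2.630000 = 1.392395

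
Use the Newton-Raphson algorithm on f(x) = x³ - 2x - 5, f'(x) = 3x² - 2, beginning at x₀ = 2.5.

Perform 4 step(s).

f(x) = x³ - 2x - 5
f'(x) = 3x² - 2
x₀ = 2.5

Newton-Raphson formula: x_{n+1} = x_n - f(x_n)/f'(x_n)

Iteration 1:
  f(2.500000) = 5.625000
  f'(2.500000) = 16.750000
  x_1 = 2.500000 - 5.625000/16.750000 = 2.164179
Iteration 2:
  f(2.164179) = 0.807945
  f'(2.164179) = 12.051014
  x_2 = 2.164179 - 0.807945/12.051014 = 2.097135
Iteration 3:
  f(2.097135) = 0.028882
  f'(2.097135) = 11.193930
  x_3 = 2.097135 - 0.028882/11.193930 = 2.094555
Iteration 4:
  f(2.094555) = 0.000042
  f'(2.094555) = 11.161485
  x_4 = 2.094555 - 0.000042/11.161485 = 2.094551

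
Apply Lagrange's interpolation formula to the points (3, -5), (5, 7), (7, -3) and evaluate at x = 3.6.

Lagrange interpolation formula:
P(x) = Σ yᵢ × Lᵢ(x)
where Lᵢ(x) = Π_{j≠i} (x - xⱼ)/(xᵢ - xⱼ)

L_0(3.6) = (3.6 - 5)/(3 - 5) × (3.6 - 7)/(3 - 7) = 0.595000
L_1(3.6) = (3.6 - 3)/(5 - 3) × (3.6 - 7)/(5 - 7) = 0.510000
L_2(3.6) = (3.6 - 3)/(7 - 3) × (3.6 - 5)/(7 - 5) = -0.105000

P(3.6) = (-5)×L_0(3.6) + 7×L_1(3.6) + (-3)×L_2(3.6)
P(3.6) = 0.910000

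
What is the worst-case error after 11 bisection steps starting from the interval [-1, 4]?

Bisection error bound: |error| ≤ (b-a)/2^n
|error| ≤ (4 - (-1))/2^11 = 5/2^11
|error| ≤ 0.0024414062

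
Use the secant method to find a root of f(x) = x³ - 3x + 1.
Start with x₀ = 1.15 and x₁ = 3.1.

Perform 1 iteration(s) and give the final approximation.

f(x) = x³ - 3x + 1
x₀ = 1.15, x₁ = 3.1

Secant formula: x_{n+1} = x_n - f(x_n)(x_n - x_{n-1})/(f(x_n) - f(x_{n-1}))

Iteration 1:
  f(1.150000) = -0.929125
  f(3.100000) = 21.491000
  x_2 = 3.100000 - 21.491000×(3.100000 - 1.150000)/(21.491000 - (-0.929125))
       = 1.230811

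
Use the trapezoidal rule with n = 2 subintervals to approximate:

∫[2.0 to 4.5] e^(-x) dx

f(x) = e^(-x)
a = 2.0, b = 4.5, n = 2
h = (b - a)/n = 1.250000

Trapezoidal rule: (h/2)[f(x₀) + 2f(x₁) + 2f(x₂) + ... + f(xₙ)]

x_0 = 2.0000, f(x_0) = 0.135335, coefficient = 1
x_1 = 3.2500, f(x_1) = 0.038774, coefficient = 2
x_2 = 4.5000, f(x_2) = 0.011109, coefficient = 1

I ≈ (1.250000/2) × 0.223993 = 0.139995
Exact value: 0.124226
Error: 0.015769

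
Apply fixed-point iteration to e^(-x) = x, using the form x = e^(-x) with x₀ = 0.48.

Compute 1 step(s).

Equation: e^(-x) = x
Fixed-point form: x = e^(-x)
x₀ = 0.48

x_1 = g(0.480000) = 0.618783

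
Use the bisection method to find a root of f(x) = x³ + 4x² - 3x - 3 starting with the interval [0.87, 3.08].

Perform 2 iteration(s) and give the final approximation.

f(x) = x³ + 4x² - 3x - 3
Initial interval: [0.87, 3.08]

Iteration 1:
  c_1 = (0.870000 + 3.080000)/2 = 1.975000
  f(c_1) = f(1.975000) = 14.381234
  f(a) × f(c) < 0, new interval: [0.870000, 1.975000]
Iteration 2:
  c_2 = (0.870000 + 1.975000)/2 = 1.422500
  f(c_2) = f(1.422500) = 3.704963
  f(a) × f(c) < 0, new interval: [0.870000, 1.422500]

After 2 iteration(s), the approximation is c_2 = 1.422500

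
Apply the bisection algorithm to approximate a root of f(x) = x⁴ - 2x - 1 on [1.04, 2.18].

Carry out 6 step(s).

f(x) = x⁴ - 2x - 1
Initial interval: [1.04, 2.18]

Iteration 1:
  c_1 = (1.040000 + 2.180000)/2 = 1.610000
  f(c_1) = f(1.610000) = 2.498982
  f(a) × f(c) < 0, new interval: [1.040000, 1.610000]
Iteration 2:
  c_2 = (1.040000 + 1.610000)/2 = 1.325000
  f(c_2) = f(1.325000) = -0.567781
  f(a) × f(c) ≥ 0, new interval: [1.325000, 1.610000]
Iteration 3:
  c_3 = (1.325000 + 1.610000)/2 = 1.467500
  f(c_3) = f(1.467500) = 0.702805
  f(a) × f(c) < 0, new interval: [1.325000, 1.467500]
Iteration 4:
  c_4 = (1.325000 + 1.467500)/2 = 1.396250
  f(c_4) = f(1.396250) = 0.008105
  f(a) × f(c) < 0, new interval: [1.325000, 1.396250]
Iteration 5:
  c_5 = (1.325000 + 1.396250)/2 = 1.360625
  f(c_5) = f(1.360625) = -0.293937
  f(a) × f(c) ≥ 0, new interval: [1.360625, 1.396250]
Iteration 6:
  c_6 = (1.360625 + 1.396250)/2 = 1.378438
  f(c_6) = f(1.378438) = -0.146533
  f(a) × f(c) ≥ 0, new interval: [1.378438, 1.396250]

After 6 iteration(s), the approximation is c_6 = 1.378438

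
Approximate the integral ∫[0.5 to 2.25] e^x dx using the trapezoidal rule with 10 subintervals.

f(x) = e^x
a = 0.5, b = 2.25, n = 10
h = (b - a)/n = 0.175000

Trapezoidal rule: (h/2)[f(x₀) + 2f(x₁) + 2f(x₂) + ... + f(xₙ)]

x_0 = 0.5000, f(x_0) = 1.648721, coefficient = 1
x_1 = 0.6750, f(x_1) = 1.964033, coefficient = 2
x_2 = 0.8500, f(x_2) = 2.339647, coefficient = 2
x_3 = 1.0250, f(x_3) = 2.787095, coefficient = 2
x_4 = 1.2000, f(x_4) = 3.320117, coefficient = 2
x_5 = 1.3750, f(x_5) = 3.955077, coefficient = 2
x_6 = 1.5500, f(x_6) = 4.711470, coefficient = 2
x_7 = 1.7250, f(x_7) = 5.612521, coefficient = 2
x_8 = 1.9000, f(x_8) = 6.685894, coefficient = 2
x_9 = 2.0750, f(x_9) = 7.964546, coefficient = 2
x_10 = 2.2500, f(x_10) = 9.487736, coefficient = 1

I ≈ (0.175000/2) × 89.817259 = 7.859010
Exact value: 7.839015
Error: 0.019996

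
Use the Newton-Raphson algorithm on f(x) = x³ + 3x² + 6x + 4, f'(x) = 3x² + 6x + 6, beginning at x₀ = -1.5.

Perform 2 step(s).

f(x) = x³ + 3x² + 6x + 4
f'(x) = 3x² + 6x + 6
x₀ = -1.5

Newton-Raphson formula: x_{n+1} = x_n - f(x_n)/f'(x_n)

Iteration 1:
  f(-1.500000) = -1.625000
  f'(-1.500000) = 3.750000
  x_1 = -1.500000 - (-1.625000)/3.750000 = -1.066667
Iteration 2:
  f(-1.066667) = -0.200296
  f'(-1.066667) = 3.013333
  x_2 = -1.066667 - (-0.200296)/3.013333 = -1.000197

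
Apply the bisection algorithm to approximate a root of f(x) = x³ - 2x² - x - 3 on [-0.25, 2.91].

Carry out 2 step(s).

f(x) = x³ - 2x² - x - 3
Initial interval: [-0.25, 2.91]

Iteration 1:
  c_1 = (-0.250000 + 2.910000)/2 = 1.330000
  f(c_1) = f(1.330000) = -5.515163
  f(a) × f(c) ≥ 0, new interval: [1.330000, 2.910000]
Iteration 2:
  c_2 = (1.330000 + 2.910000)/2 = 2.120000
  f(c_2) = f(2.120000) = -4.580672
  f(a) × f(c) ≥ 0, new interval: [2.120000, 2.910000]

After 2 iteration(s), the approximation is c_2 = 2.120000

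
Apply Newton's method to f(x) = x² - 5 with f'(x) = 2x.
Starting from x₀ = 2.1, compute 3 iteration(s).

f(x) = x² - 5
f'(x) = 2x
x₀ = 2.1

Newton-Raphson formula: x_{n+1} = x_n - f(x_n)/f'(x_n)

Iteration 1:
  f(2.100000) = -0.590000
  f'(2.100000) = 4.200000
  x_1 = 2.100000 - (-0.590000)/4.200000 = 2.240476
Iteration 2:
  f(2.240476) = 0.019734
  f'(2.240476) = 4.480952
  x_2 = 2.240476 - 0.019734/4.480952 = 2.236072
Iteration 3:
  f(2.236072) = 0.000019
  f'(2.236072) = 4.472145
  x_3 = 2.236072 - 0.000019/4.472145 = 2.236068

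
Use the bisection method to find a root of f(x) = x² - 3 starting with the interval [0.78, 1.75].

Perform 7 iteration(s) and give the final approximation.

f(x) = x² - 3
Initial interval: [0.78, 1.75]

Iteration 1:
  c_1 = (0.780000 + 1.750000)/2 = 1.265000
  f(c_1) = f(1.265000) = -1.399775
  f(a) × f(c) ≥ 0, new interval: [1.265000, 1.750000]
Iteration 2:
  c_2 = (1.265000 + 1.750000)/2 = 1.507500
  f(c_2) = f(1.507500) = -0.727444
  f(a) × f(c) ≥ 0, new interval: [1.507500, 1.750000]
Iteration 3:
  c_3 = (1.507500 + 1.750000)/2 = 1.628750
  f(c_3) = f(1.628750) = -0.347173
  f(a) × f(c) ≥ 0, new interval: [1.628750, 1.750000]
Iteration 4:
  c_4 = (1.628750 + 1.750000)/2 = 1.689375
  f(c_4) = f(1.689375) = -0.146012
  f(a) × f(c) ≥ 0, new interval: [1.689375, 1.750000]
Iteration 5:
  c_5 = (1.689375 + 1.750000)/2 = 1.719688
  f(c_5) = f(1.719688) = -0.042675
  f(a) × f(c) ≥ 0, new interval: [1.719688, 1.750000]
Iteration 6:
  c_6 = (1.719688 + 1.750000)/2 = 1.734844
  f(c_6) = f(1.734844) = 0.009683
  f(a) × f(c) < 0, new interval: [1.719688, 1.734844]
Iteration 7:
  c_7 = (1.719688 + 1.734844)/2 = 1.727266
  f(c_7) = f(1.727266) = -0.016553
  f(a) × f(c) ≥ 0, new interval: [1.727266, 1.734844]

After 7 iteration(s), the approximation is c_7 = 1.727266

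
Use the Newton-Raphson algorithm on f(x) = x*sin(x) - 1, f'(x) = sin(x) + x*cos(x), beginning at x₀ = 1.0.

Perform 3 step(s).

f(x) = x*sin(x) - 1
f'(x) = sin(x) + x*cos(x)
x₀ = 1.0

Newton-Raphson formula: x_{n+1} = x_n - f(x_n)/f'(x_n)

Iteration 1:
  f(1.000000) = -0.158529
  f'(1.000000) = 1.381773
  x_1 = 1.000000 - (-0.158529)/1.381773 = 1.114729
Iteration 2:
  f(1.114729) = 0.000794
  f'(1.114729) = 1.388741
  x_2 = 1.114729 - 0.000794/1.388741 = 1.114157
Iteration 3:
  f(1.114157) = 0.000000
  f'(1.114157) = 1.388809
  x_3 = 1.114157 - 0.000000/1.388809 = 1.114157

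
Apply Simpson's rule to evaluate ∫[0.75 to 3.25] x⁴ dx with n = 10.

f(x) = x⁴
a = 0.75, b = 3.25, n = 10
h = (b - a)/n = 0.250000

Simpson's rule: (h/3)[f(x₀) + 4f(x₁) + 2f(x₂) + ... + f(xₙ)]

x_0 = 0.7500, f(x_0) = 0.316406, coefficient = 1
x_1 = 1.0000, f(x_1) = 1.000000, coefficient = 4
x_2 = 1.2500, f(x_2) = 2.441406, coefficient = 2
x_3 = 1.5000, f(x_3) = 5.062500, coefficient = 4
x_4 = 1.7500, f(x_4) = 9.378906, coefficient = 2
x_5 = 2.0000, f(x_5) = 16.000000, coefficient = 4
x_6 = 2.2500, f(x_6) = 25.628906, coefficient = 2
x_7 = 2.5000, f(x_7) = 39.062500, coefficient = 4
x_8 = 2.7500, f(x_8) = 57.191406, coefficient = 2
x_9 = 3.0000, f(x_9) = 81.000000, coefficient = 4
x_10 = 3.2500, f(x_10) = 111.566406, coefficient = 1

I ≈ (0.250000/3) × 869.664062 = 72.472005
Exact value: 72.470703
Error: 0.001302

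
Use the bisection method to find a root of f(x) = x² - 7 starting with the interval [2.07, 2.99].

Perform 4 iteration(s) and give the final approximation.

f(x) = x² - 7
Initial interval: [2.07, 2.99]

Iteration 1:
  c_1 = (2.070000 + 2.990000)/2 = 2.530000
  f(c_1) = f(2.530000) = -0.599100
  f(a) × f(c) ≥ 0, new interval: [2.530000, 2.990000]
Iteration 2:
  c_2 = (2.530000 + 2.990000)/2 = 2.760000
  f(c_2) = f(2.760000) = 0.617600
  f(a) × f(c) < 0, new interval: [2.530000, 2.760000]
Iteration 3:
  c_3 = (2.530000 + 2.760000)/2 = 2.645000
  f(c_3) = f(2.645000) = -0.003975
  f(a) × f(c) ≥ 0, new interval: [2.645000, 2.760000]
Iteration 4:
  c_4 = (2.645000 + 2.760000)/2 = 2.702500
  f(c_4) = f(2.702500) = 0.303506
  f(a) × f(c) < 0, new interval: [2.645000, 2.702500]

After 4 iteration(s), the approximation is c_4 = 2.702500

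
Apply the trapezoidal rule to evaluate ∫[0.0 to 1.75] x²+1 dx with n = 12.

f(x) = x²+1
a = 0.0, b = 1.75, n = 12
h = (b - a)/n = 0.145833

Trapezoidal rule: (h/2)[f(x₀) + 2f(x₁) + 2f(x₂) + ... + f(xₙ)]

x_0 = 0.0000, f(x_0) = 1.000000, coefficient = 1
x_1 = 0.1458, f(x_1) = 1.021267, coefficient = 2
x_2 = 0.2917, f(x_2) = 1.085069, coefficient = 2
x_3 = 0.4375, f(x_3) = 1.191406, coefficient = 2
x_4 = 0.5833, f(x_4) = 1.340278, coefficient = 2
x_5 = 0.7292, f(x_5) = 1.531684, coefficient = 2
x_6 = 0.8750, f(x_6) = 1.765625, coefficient = 2
x_7 = 1.0208, f(x_7) = 2.042101, coefficient = 2
x_8 = 1.1667, f(x_8) = 2.361111, coefficient = 2
x_9 = 1.3125, f(x_9) = 2.722656, coefficient = 2
x_10 = 1.4583, f(x_10) = 3.126736, coefficient = 2
x_11 = 1.6042, f(x_11) = 3.573351, coefficient = 2
x_12 = 1.7500, f(x_12) = 4.062500, coefficient = 1

I ≈ (0.145833/2) × 48.585069 = 3.542661
Exact value: 3.536458
Error: 0.006203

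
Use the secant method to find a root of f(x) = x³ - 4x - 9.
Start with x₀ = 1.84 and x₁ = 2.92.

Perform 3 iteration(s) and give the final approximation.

f(x) = x³ - 4x - 9
x₀ = 1.84, x₁ = 2.92

Secant formula: x_{n+1} = x_n - f(x_n)(x_n - x_{n-1})/(f(x_n) - f(x_{n-1}))

Iteration 1:
  f(1.840000) = -10.130496
  f(2.920000) = 4.217088
  x_2 = 2.920000 - 4.217088×(2.920000 - 1.840000)/(4.217088 - (-10.130496))
       = 2.602563
Iteration 2:
  f(2.920000) = 4.217088
  f(2.602563) = -1.782224
  x_3 = 2.602563 - (-1.782224)×(2.602563 - 2.920000)/(-1.782224 - 4.217088)
       = 2.696864
Iteration 3:
  f(2.602563) = -1.782224
  f(2.696864) = -0.172953
  x_4 = 2.696864 - (-0.172953)×(2.696864 - 2.602563)/(-0.172953 - (-1.782224))
       = 2.706999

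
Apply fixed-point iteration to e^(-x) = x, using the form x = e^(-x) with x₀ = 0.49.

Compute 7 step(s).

Equation: e^(-x) = x
Fixed-point form: x = e^(-x)
x₀ = 0.49

x_1 = g(0.490000) = 0.612626
x_2 = g(0.612626) = 0.541926
x_3 = g(0.541926) = 0.581627
x_4 = g(0.581627) = 0.558988
x_5 = g(0.558988) = 0.571787
x_6 = g(0.571787) = 0.564516
x_7 = g(0.564516) = 0.568636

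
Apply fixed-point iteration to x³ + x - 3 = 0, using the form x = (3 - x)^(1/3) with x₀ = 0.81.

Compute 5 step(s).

Equation: x³ + x - 3 = 0
Fixed-point form: x = (3 - x)^(1/3)
x₀ = 0.81

x_1 = g(0.810000) = 1.298618
x_2 = g(1.298618) = 1.193807
x_3 = g(1.193807) = 1.217834
x_4 = g(1.217834) = 1.212410
x_5 = g(1.212410) = 1.213638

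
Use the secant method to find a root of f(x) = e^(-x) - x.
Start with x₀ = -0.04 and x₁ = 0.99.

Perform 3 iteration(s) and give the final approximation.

f(x) = e^(-x) - x
x₀ = -0.04, x₁ = 0.99

Secant formula: x_{n+1} = x_n - f(x_n)(x_n - x_{n-1})/(f(x_n) - f(x_{n-1}))

Iteration 1:
  f(-0.040000) = 1.080811
  f(0.990000) = -0.618423
  x_2 = 0.990000 - (-0.618423)×(0.990000 - (-0.040000))/(-0.618423 - 1.080811)
       = 0.615139
Iteration 2:
  f(0.990000) = -0.618423
  f(0.615139) = -0.074574
  x_3 = 0.615139 - (-0.074574)×(0.615139 - 0.990000)/(-0.074574 - (-0.618423))
       = 0.563738
Iteration 3:
  f(0.615139) = -0.074574
  f(0.563738) = 0.005340
  x_4 = 0.563738 - 0.005340×(0.563738 - 0.615139)/(0.005340 - (-0.074574))
       = 0.567173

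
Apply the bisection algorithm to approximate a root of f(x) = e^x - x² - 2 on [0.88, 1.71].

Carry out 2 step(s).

f(x) = e^x - x² - 2
Initial interval: [0.88, 1.71]

Iteration 1:
  c_1 = (0.880000 + 1.710000)/2 = 1.295000
  f(c_1) = f(1.295000) = -0.026029
  f(a) × f(c) ≥ 0, new interval: [1.295000, 1.710000]
Iteration 2:
  c_2 = (1.295000 + 1.710000)/2 = 1.502500
  f(c_2) = f(1.502500) = 0.235401
  f(a) × f(c) < 0, new interval: [1.295000, 1.502500]

After 2 iteration(s), the approximation is c_2 = 1.502500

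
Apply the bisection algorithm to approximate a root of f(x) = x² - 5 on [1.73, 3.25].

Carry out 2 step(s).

f(x) = x² - 5
Initial interval: [1.73, 3.25]

Iteration 1:
  c_1 = (1.730000 + 3.250000)/2 = 2.490000
  f(c_1) = f(2.490000) = 1.200100
  f(a) × f(c) < 0, new interval: [1.730000, 2.490000]
Iteration 2:
  c_2 = (1.730000 + 2.490000)/2 = 2.110000
  f(c_2) = f(2.110000) = -0.547900
  f(a) × f(c) ≥ 0, new interval: [2.110000, 2.490000]

After 2 iteration(s), the approximation is c_2 = 2.110000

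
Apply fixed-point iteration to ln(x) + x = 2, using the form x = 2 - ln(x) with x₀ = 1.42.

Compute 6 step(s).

Equation: ln(x) + x = 2
Fixed-point form: x = 2 - ln(x)
x₀ = 1.42

x_1 = g(1.420000) = 1.649343
x_2 = g(1.649343) = 1.499623
x_3 = g(1.499623) = 1.594786
x_4 = g(1.594786) = 1.533260
x_5 = g(1.533260) = 1.572604
x_6 = g(1.572604) = 1.547267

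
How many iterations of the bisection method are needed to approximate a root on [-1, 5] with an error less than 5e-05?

We need (b-a)/2^n ≤ 5e-05
(5 - (-1))/2^n ≤ 5e-05
6/2^n ≤ 5e-05
2^n ≥ 120000
n ≥ log₂(120000) = 16.87
n ≥ 17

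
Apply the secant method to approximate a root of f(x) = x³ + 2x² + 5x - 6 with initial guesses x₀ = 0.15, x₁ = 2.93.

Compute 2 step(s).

f(x) = x³ + 2x² + 5x - 6
x₀ = 0.15, x₁ = 2.93

Secant formula: x_{n+1} = x_n - f(x_n)(x_n - x_{n-1})/(f(x_n) - f(x_{n-1}))

Iteration 1:
  f(0.150000) = -5.201625
  f(2.930000) = 50.973557
  x_2 = 2.930000 - 50.973557×(2.930000 - 0.150000)/(50.973557 - (-5.201625))
       = 0.407418
Iteration 2:
  f(2.930000) = 50.973557
  f(0.407418) = -3.563302
  x_3 = 0.407418 - (-3.563302)×(0.407418 - 2.930000)/(-3.563302 - 50.973557)
       = 0.572237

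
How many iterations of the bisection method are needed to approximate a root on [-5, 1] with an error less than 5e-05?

We need (b-a)/2^n ≤ 5e-05
(1 - (-5))/2^n ≤ 5e-05
6/2^n ≤ 5e-05
2^n ≥ 120000
n ≥ log₂(120000) = 16.87
n ≥ 17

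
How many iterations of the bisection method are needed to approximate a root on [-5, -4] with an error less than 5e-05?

We need (b-a)/2^n ≤ 5e-05
(-4 - (-5))/2^n ≤ 5e-05
1/2^n ≤ 5e-05
2^n ≥ 20000
n ≥ log₂(20000) = 14.29
n ≥ 15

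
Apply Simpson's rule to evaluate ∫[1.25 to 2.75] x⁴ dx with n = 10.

f(x) = x⁴
a = 1.25, b = 2.75, n = 10
h = (b - a)/n = 0.150000

Simpson's rule: (h/3)[f(x₀) + 4f(x₁) + 2f(x₂) + ... + f(xₙ)]

x_0 = 1.2500, f(x_0) = 2.441406, coefficient = 1
x_1 = 1.4000, f(x_1) = 3.841600, coefficient = 4
x_2 = 1.5500, f(x_2) = 5.772006, coefficient = 2
x_3 = 1.7000, f(x_3) = 8.352100, coefficient = 4
x_4 = 1.8500, f(x_4) = 11.713506, coefficient = 2
x_5 = 2.0000, f(x_5) = 16.000000, coefficient = 4
x_6 = 2.1500, f(x_6) = 21.367506, coefficient = 2
x_7 = 2.3000, f(x_7) = 27.984100, coefficient = 4
x_8 = 2.4500, f(x_8) = 36.030006, coefficient = 2
x_9 = 2.6000, f(x_9) = 45.697600, coefficient = 4
x_10 = 2.7500, f(x_10) = 57.191406, coefficient = 1

I ≈ (0.150000/3) × 616.900462 = 30.845023
Exact value: 30.844922
Error: 0.000101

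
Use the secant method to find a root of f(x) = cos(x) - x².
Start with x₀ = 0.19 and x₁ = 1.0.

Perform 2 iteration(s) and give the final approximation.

f(x) = cos(x) - x²
x₀ = 0.19, x₁ = 1.0

Secant formula: x_{n+1} = x_n - f(x_n)(x_n - x_{n-1})/(f(x_n) - f(x_{n-1}))

Iteration 1:
  f(0.190000) = 0.945904
  f(1.000000) = -0.459698
  x_2 = 1.000000 - (-0.459698)×(1.000000 - 0.190000)/(-0.459698 - 0.945904)
       = 0.735092
Iteration 2:
  f(1.000000) = -0.459698
  f(0.735092) = 0.201409
  x_3 = 0.735092 - 0.201409×(0.735092 - 1.000000)/(0.201409 - (-0.459698))
       = 0.815797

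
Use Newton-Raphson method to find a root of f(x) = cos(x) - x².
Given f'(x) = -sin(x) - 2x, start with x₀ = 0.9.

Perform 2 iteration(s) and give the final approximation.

f(x) = cos(x) - x²
f'(x) = -sin(x) - 2x
x₀ = 0.9

Newton-Raphson formula: x_{n+1} = x_n - f(x_n)/f'(x_n)

Iteration 1:
  f(0.900000) = -0.188390
  f'(0.900000) = -2.583327
  x_1 = 0.900000 - (-0.188390)/(-2.583327) = 0.827075
Iteration 2:
  f(0.827075) = -0.007021
  f'(0.827075) = -2.390103
  x_2 = 0.827075 - (-0.007021)/(-2.390103) = 0.824137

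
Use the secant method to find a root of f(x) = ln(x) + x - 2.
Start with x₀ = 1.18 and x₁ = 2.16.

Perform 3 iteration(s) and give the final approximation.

f(x) = ln(x) + x - 2
x₀ = 1.18, x₁ = 2.16

Secant formula: x_{n+1} = x_n - f(x_n)(x_n - x_{n-1})/(f(x_n) - f(x_{n-1}))

Iteration 1:
  f(1.180000) = -0.654486
  f(2.160000) = 0.930108
  x_2 = 2.160000 - 0.930108×(2.160000 - 1.180000)/(0.930108 - (-0.654486))
       = 1.584770
Iteration 2:
  f(2.160000) = 0.930108
  f(1.584770) = 0.045209
  x_3 = 1.584770 - 0.045209×(1.584770 - 2.160000)/(0.045209 - 0.930108)
       = 1.555382
Iteration 3:
  f(1.584770) = 0.045209
  f(1.555382) = -0.002897
  x_4 = 1.555382 - (-0.002897)×(1.555382 - 1.584770)/(-0.002897 - 0.045209)
       = 1.557152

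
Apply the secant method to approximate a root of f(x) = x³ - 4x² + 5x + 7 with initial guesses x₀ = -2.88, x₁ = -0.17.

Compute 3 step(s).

f(x) = x³ - 4x² + 5x + 7
x₀ = -2.88, x₁ = -0.17

Secant formula: x_{n+1} = x_n - f(x_n)(x_n - x_{n-1})/(f(x_n) - f(x_{n-1}))

Iteration 1:
  f(-2.880000) = -64.465472
  f(-0.170000) = 6.029487
  x_2 = -0.170000 - 6.029487×(-0.170000 - (-2.880000))/(6.029487 - (-64.465472))
       = -0.401788
Iteration 2:
  f(-0.170000) = 6.029487
  f(-0.401788) = 4.280461
  x_3 = -0.401788 - 4.280461×(-0.401788 - (-0.170000))/(4.280461 - 6.029487)
       = -0.969053
Iteration 3:
  f(-0.401788) = 4.280461
  f(-0.969053) = -2.511522
  x_4 = -0.969053 - (-2.511522)×(-0.969053 - (-0.401788))/(-2.511522 - 4.280461)
       = -0.759291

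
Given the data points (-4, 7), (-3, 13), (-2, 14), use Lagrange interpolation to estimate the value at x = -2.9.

Lagrange interpolation formula:
P(x) = Σ yᵢ × Lᵢ(x)
where Lᵢ(x) = Π_{j≠i} (x - xⱼ)/(xᵢ - xⱼ)

L_0(-2.9) = (-2.9 - (-3))/(-4 - (-3)) × (-2.9 - (-2))/(-4 - (-2)) = -0.045000
L_1(-2.9) = (-2.9 - (-4))/(-3 - (-4)) × (-2.9 - (-2))/(-3 - (-2)) = 0.990000
L_2(-2.9) = (-2.9 - (-4))/(-2 - (-4)) × (-2.9 - (-3))/(-2 - (-3)) = 0.055000

P(-2.9) = 7×L_0(-2.9) + 13×L_1(-2.9) + 14×L_2(-2.9)
P(-2.9) = 13.325000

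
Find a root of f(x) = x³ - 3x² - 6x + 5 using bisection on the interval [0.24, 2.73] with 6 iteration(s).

f(x) = x³ - 3x² - 6x + 5
Initial interval: [0.24, 2.73]

Iteration 1:
  c_1 = (0.240000 + 2.730000)/2 = 1.485000
  f(c_1) = f(1.485000) = -7.250916
  f(a) × f(c) < 0, new interval: [0.240000, 1.485000]
Iteration 2:
  c_2 = (0.240000 + 1.485000)/2 = 0.862500
  f(c_2) = f(0.862500) = -1.765100
  f(a) × f(c) < 0, new interval: [0.240000, 0.862500]
Iteration 3:
  c_3 = (0.240000 + 0.862500)/2 = 0.551250
  f(c_3) = f(0.551250) = 0.948382
  f(a) × f(c) ≥ 0, new interval: [0.551250, 0.862500]
Iteration 4:
  c_4 = (0.551250 + 0.862500)/2 = 0.706875
  f(c_4) = f(0.706875) = -0.387061
  f(a) × f(c) < 0, new interval: [0.551250, 0.706875]
Iteration 5:
  c_5 = (0.551250 + 0.706875)/2 = 0.629062
  f(c_5) = f(0.629062) = 0.287398
  f(a) × f(c) ≥ 0, new interval: [0.629062, 0.706875]
Iteration 6:
  c_6 = (0.629062 + 0.706875)/2 = 0.667969
  f(c_6) = f(0.667969) = -0.048323
  f(a) × f(c) < 0, new interval: [0.629062, 0.667969]

After 6 iteration(s), the approximation is c_6 = 0.667969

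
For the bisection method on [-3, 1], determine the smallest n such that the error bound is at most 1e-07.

We need (b-a)/2^n ≤ 1e-07
(1 - (-3))/2^n ≤ 1e-07
4/2^n ≤ 1e-07
2^n ≥ 40000000
n ≥ log₂(40000000) = 25.25
n ≥ 26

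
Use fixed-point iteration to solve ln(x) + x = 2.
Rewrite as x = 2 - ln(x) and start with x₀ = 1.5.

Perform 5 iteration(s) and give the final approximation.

Equation: ln(x) + x = 2
Fixed-point form: x = 2 - ln(x)
x₀ = 1.5

x_1 = g(1.500000) = 1.594535
x_2 = g(1.594535) = 1.533418
x_3 = g(1.533418) = 1.572501
x_4 = g(1.572501) = 1.547333
x_5 = g(1.547333) = 1.563467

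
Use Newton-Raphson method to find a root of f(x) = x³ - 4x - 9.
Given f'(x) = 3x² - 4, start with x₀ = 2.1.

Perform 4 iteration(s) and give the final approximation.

f(x) = x³ - 4x - 9
f'(x) = 3x² - 4
x₀ = 2.1

Newton-Raphson formula: x_{n+1} = x_n - f(x_n)/f'(x_n)

Iteration 1:
  f(2.100000) = -8.139000
  f'(2.100000) = 9.230000
  x_1 = 2.100000 - (-8.139000)/9.230000 = 2.981798
Iteration 2:
  f(2.981798) = 5.584341
  f'(2.981798) = 22.673367
  x_2 = 2.981798 - 5.584341/22.673367 = 2.735503
Iteration 3:
  f(2.735503) = 0.527699
  f'(2.735503) = 18.448935
  x_3 = 2.735503 - 0.527699/18.448935 = 2.706900
Iteration 4:
  f(2.706900) = 0.006691
  f'(2.706900) = 17.981924
  x_4 = 2.706900 - 0.006691/17.981924 = 2.706528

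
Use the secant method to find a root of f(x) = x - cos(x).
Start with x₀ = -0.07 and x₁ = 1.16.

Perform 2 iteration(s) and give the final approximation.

f(x) = x - cos(x)
x₀ = -0.07, x₁ = 1.16

Secant formula: x_{n+1} = x_n - f(x_n)(x_n - x_{n-1})/(f(x_n) - f(x_{n-1}))

Iteration 1:
  f(-0.070000) = -1.067551
  f(1.160000) = 0.760660
  x_2 = 1.160000 - 0.760660×(1.160000 - (-0.070000))/(0.760660 - (-1.067551))
       = 0.648236
Iteration 2:
  f(1.160000) = 0.760660
  f(0.648236) = -0.148914
  x_3 = 0.648236 - (-0.148914)×(0.648236 - 1.160000)/(-0.148914 - 0.760660)
       = 0.732021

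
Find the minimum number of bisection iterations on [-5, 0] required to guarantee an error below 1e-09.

We need (b-a)/2^n ≤ 1e-09
(0 - (-5))/2^n ≤ 1e-09
5/2^n ≤ 1e-09
2^n ≥ 5000000000
n ≥ log₂(5000000000) = 32.22
n ≥ 33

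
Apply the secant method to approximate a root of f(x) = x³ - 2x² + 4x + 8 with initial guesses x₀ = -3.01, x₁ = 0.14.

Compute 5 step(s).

f(x) = x³ - 2x² + 4x + 8
x₀ = -3.01, x₁ = 0.14

Secant formula: x_{n+1} = x_n - f(x_n)(x_n - x_{n-1})/(f(x_n) - f(x_{n-1}))

Iteration 1:
  f(-3.010000) = -49.431101
  f(0.140000) = 8.523544
  x_2 = 0.140000 - 8.523544×(0.140000 - (-3.010000))/(8.523544 - (-49.431101))
       = -0.323279
Iteration 2:
  f(0.140000) = 8.523544
  f(-0.323279) = 6.464080
  x_3 = -0.323279 - 6.464080×(-0.323279 - 0.140000)/(6.464080 - 8.523544)
       = -1.777382
Iteration 3:
  f(-0.323279) = 6.464080
  f(-1.777382) = -11.042600
  x_4 = -1.777382 - (-11.042600)×(-1.777382 - (-0.323279))/(-11.042600 - 6.464080)
       = -0.860185
Iteration 4:
  f(-1.777382) = -11.042600
  f(-0.860185) = 2.442960
  x_5 = -0.860185 - 2.442960×(-0.860185 - (-1.777382))/(2.442960 - (-11.042600))
       = -1.026338
Iteration 5:
  f(-0.860185) = 2.442960
  f(-1.026338) = 0.706791
  x_6 = -1.026338 - 0.706791×(-1.026338 - (-0.860185))/(0.706791 - 2.442960)
       = -1.093979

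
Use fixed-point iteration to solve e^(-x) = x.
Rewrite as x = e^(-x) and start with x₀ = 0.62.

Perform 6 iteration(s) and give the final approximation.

Equation: e^(-x) = x
Fixed-point form: x = e^(-x)
x₀ = 0.62

x_1 = g(0.620000) = 0.537944
x_2 = g(0.537944) = 0.583947
x_3 = g(0.583947) = 0.557693
x_4 = g(0.557693) = 0.572529
x_5 = g(0.572529) = 0.564097
x_6 = g(0.564097) = 0.568873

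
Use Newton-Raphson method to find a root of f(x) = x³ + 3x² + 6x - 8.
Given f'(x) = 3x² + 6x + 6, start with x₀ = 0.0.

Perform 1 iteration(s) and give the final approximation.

f(x) = x³ + 3x² + 6x - 8
f'(x) = 3x² + 6x + 6
x₀ = 0.0

Newton-Raphson formula: x_{n+1} = x_n - f(x_n)/f'(x_n)

Iteration 1:
  f(0.000000) = -8.000000
  f'(0.000000) = 6.000000
  x_1 = 0.000000 - (-8.000000)/6.000000 = 1.333333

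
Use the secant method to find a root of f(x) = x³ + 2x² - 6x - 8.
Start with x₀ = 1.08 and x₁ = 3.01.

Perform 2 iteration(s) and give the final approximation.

f(x) = x³ + 2x² - 6x - 8
x₀ = 1.08, x₁ = 3.01

Secant formula: x_{n+1} = x_n - f(x_n)(x_n - x_{n-1})/(f(x_n) - f(x_{n-1}))

Iteration 1:
  f(1.080000) = -10.887488
  f(3.010000) = 19.331101
  x_2 = 3.010000 - 19.331101×(3.010000 - 1.080000)/(19.331101 - (-10.887488))
       = 1.775362
Iteration 2:
  f(3.010000) = 19.331101
  f(1.775362) = -6.752572
  x_3 = 1.775362 - (-6.752572)×(1.775362 - 3.010000)/(-6.752572 - 19.331101)
       = 2.094986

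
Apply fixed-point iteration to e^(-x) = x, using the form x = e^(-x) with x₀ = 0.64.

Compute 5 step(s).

Equation: e^(-x) = x
Fixed-point form: x = e^(-x)
x₀ = 0.64

x_1 = g(0.640000) = 0.527292
x_2 = g(0.527292) = 0.590201
x_3 = g(0.590201) = 0.554216
x_4 = g(0.554216) = 0.574523
x_5 = g(0.574523) = 0.562974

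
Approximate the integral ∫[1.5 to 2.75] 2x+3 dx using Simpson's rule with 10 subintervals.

f(x) = 2x+3
a = 1.5, b = 2.75, n = 10
h = (b - a)/n = 0.125000

Simpson's rule: (h/3)[f(x₀) + 4f(x₁) + 2f(x₂) + ... + f(xₙ)]

x_0 = 1.5000, f(x_0) = 6.000000, coefficient = 1
x_1 = 1.6250, f(x_1) = 6.250000, coefficient = 4
x_2 = 1.7500, f(x_2) = 6.500000, coefficient = 2
x_3 = 1.8750, f(x_3) = 6.750000, coefficient = 4
x_4 = 2.0000, f(x_4) = 7.000000, coefficient = 2
x_5 = 2.1250, f(x_5) = 7.250000, coefficient = 4
x_6 = 2.2500, f(x_6) = 7.500000, coefficient = 2
x_7 = 2.3750, f(x_7) = 7.750000, coefficient = 4
x_8 = 2.5000, f(x_8) = 8.000000, coefficient = 2
x_9 = 2.6250, f(x_9) = 8.250000, coefficient = 4
x_10 = 2.7500, f(x_10) = 8.500000, coefficient = 1

I ≈ (0.125000/3) × 217.500000 = 9.062500
Exact value: 9.062500
Error: 0.000000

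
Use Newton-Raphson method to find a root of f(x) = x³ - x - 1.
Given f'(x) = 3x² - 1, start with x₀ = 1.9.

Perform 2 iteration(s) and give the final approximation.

f(x) = x³ - x - 1
f'(x) = 3x² - 1
x₀ = 1.9

Newton-Raphson formula: x_{n+1} = x_n - f(x_n)/f'(x_n)

Iteration 1:
  f(1.900000) = 3.959000
  f'(1.900000) = 9.830000
  x_1 = 1.900000 - 3.959000/9.830000 = 1.497253
Iteration 2:
  f(1.497253) = 0.859240
  f'(1.497253) = 5.725302
  x_2 = 1.497253 - 0.859240/5.725302 = 1.347176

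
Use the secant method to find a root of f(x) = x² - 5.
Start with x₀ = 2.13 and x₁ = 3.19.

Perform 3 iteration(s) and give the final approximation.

f(x) = x² - 5
x₀ = 2.13, x₁ = 3.19

Secant formula: x_{n+1} = x_n - f(x_n)(x_n - x_{n-1})/(f(x_n) - f(x_{n-1}))

Iteration 1:
  f(2.130000) = -0.463100
  f(3.190000) = 5.176100
  x_2 = 3.190000 - 5.176100×(3.190000 - 2.130000)/(5.176100 - (-0.463100))
       = 2.217049
Iteration 2:
  f(3.190000) = 5.176100
  f(2.217049) = -0.084694
  x_3 = 2.217049 - (-0.084694)×(2.217049 - 3.190000)/(-0.084694 - 5.176100)
       = 2.232713
Iteration 3:
  f(2.217049) = -0.084694
  f(2.232713) = -0.014995
  x_4 = 2.232713 - (-0.014995)×(2.232713 - 2.217049)/(-0.014995 - (-0.084694))
       = 2.236082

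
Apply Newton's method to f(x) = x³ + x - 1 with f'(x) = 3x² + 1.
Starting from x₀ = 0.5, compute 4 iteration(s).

f(x) = x³ + x - 1
f'(x) = 3x² + 1
x₀ = 0.5

Newton-Raphson formula: x_{n+1} = x_n - f(x_n)/f'(x_n)

Iteration 1:
  f(0.500000) = -0.375000
  f'(0.500000) = 1.750000
  x_1 = 0.500000 - (-0.375000)/1.750000 = 0.714286
Iteration 2:
  f(0.714286) = 0.078717
  f'(0.714286) = 2.530612
  x_2 = 0.714286 - 0.078717/2.530612 = 0.683180
Iteration 3:
  f(0.683180) = 0.002043
  f'(0.683180) = 2.400204
  x_3 = 0.683180 - 0.002043/2.400204 = 0.682328
Iteration 4:
  f(0.682328) = 0.000001
  f'(0.682328) = 2.396716
  x_4 = 0.682328 - 0.000001/2.396716 = 0.682328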